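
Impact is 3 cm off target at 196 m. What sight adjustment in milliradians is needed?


1 mrad subtends 1 cm per 10 m of range, so adj = error_cm / (dist_m / 10) = 3 / (196/10) = 0.1531 mrad

0.1531 mrad


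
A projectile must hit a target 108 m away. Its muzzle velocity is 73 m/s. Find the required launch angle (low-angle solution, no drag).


sin(2*theta) = R*g/v0^2 = 108*9.81/73^2 = 0.198814, theta = arcsin(0.198814)/2 = 5.734°

5.734 degrees


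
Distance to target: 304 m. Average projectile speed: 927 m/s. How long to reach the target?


t = d/v = 304/927 = 0.3279 s

0.3279 s


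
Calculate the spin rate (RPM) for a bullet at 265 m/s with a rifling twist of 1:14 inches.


twist_m = 14*0.0254 = 0.3556 m
spin = v/twist = 265/0.3556 = 745.2193 rev/s
RPM = spin*60 = 745.2193*60 ≈ 44713 RPM

44713 RPM


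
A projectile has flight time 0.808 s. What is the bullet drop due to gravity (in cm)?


drop = 0.5*g*t^2 = 0.5*9.81*0.808^2 = 3.2023 m ≈ 320.2 cm

320.2 cm


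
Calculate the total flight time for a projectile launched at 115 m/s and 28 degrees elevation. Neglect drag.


T = 2*v0*sin(theta)/g = 2*115*sin(28°)/9.81 = 11.01 s

11.01 s


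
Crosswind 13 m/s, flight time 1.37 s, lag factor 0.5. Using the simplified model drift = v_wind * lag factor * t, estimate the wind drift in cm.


drift = v_wind * lag * t = 13 * 0.5 * 1.37 = 8.905 m ≈ 890.5 cm

890.5 cm


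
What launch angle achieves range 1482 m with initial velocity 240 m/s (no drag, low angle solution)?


sin(2*theta) = R*g/v0^2 = 1482*9.81/240^2 = 0.252403, theta = arcsin(0.252403)/2 = 7.31°

7.31 degrees


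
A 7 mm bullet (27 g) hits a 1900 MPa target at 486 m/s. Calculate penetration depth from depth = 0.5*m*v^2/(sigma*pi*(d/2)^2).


A = pi*(d/2)^2 = pi*(7/2)^2 = 38.4845 mm^2
E = 0.5*m*v^2 = 0.5*0.027*486^2 = 3188.65 J
depth = E/(sigma*A) = 3188.65 J / (1900 MPa * 38.4845 mm^2) = 3188.65/(1900 * 38.4845) m = 0.0436081 m ≈ 43.61 mm

43.61 mm


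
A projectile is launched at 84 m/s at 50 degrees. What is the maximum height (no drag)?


H = (v0*sin(theta))^2 / (2g) = (84*sin(50°))^2 / (2*9.81) = 211 m

211 m


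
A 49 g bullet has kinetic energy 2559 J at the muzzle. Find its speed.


v = sqrt(2*E/m) = sqrt(2*2559/0.049) = 323.2 m/s

323.2 m/s


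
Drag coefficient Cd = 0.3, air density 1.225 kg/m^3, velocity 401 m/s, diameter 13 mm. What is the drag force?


A = pi*(d/2)^2 = pi*(13/2000)^2 = 1.32732e-04 m^2
Fd = 0.5*Cd*rho*A*v^2 = 0.5*0.3*1.225*1.32732e-04*401^2 = 3.922 N

3.922 N


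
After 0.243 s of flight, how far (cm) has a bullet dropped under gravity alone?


drop = 0.5*g*t^2 = 0.5*9.81*0.243^2 = 0.289635 m ≈ 28.96 cm

28.96 cm


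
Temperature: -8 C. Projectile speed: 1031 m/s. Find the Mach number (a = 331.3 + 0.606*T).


a = 331.3 + 0.606*(-8) = 326.452 m/s
M = v/a = 1031/326.452 = 3.158

3.158


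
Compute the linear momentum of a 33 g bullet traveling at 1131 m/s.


p = m*v = 0.033*1131 = 37.32 kg·m/s

37.32 kg·m/s


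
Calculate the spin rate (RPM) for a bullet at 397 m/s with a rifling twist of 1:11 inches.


twist_m = 11*0.0254 = 0.2794 m
spin = v/twist = 397/0.2794 = 1420.902 rev/s
RPM = spin*60 = 1420.902*60 ≈ 85254 RPM

85254 RPM


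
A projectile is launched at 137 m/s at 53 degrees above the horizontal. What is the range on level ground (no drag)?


R = v0^2 * sin(2*theta) / g = 137^2 * sin(2*53°) / 9.81 = 1839 m

1839 m


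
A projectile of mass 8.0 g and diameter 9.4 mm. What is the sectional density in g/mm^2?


SD = m/d^2 = 8.0/9.4^2 = 0.09054 g/mm^2

0.09054 g/mm^2


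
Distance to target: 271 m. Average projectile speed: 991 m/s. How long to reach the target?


t = d/v = 271/991 = 0.2735 s

0.2735 s


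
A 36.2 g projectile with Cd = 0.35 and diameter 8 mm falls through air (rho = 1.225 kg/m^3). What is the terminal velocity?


A = pi*(d/2)^2 = pi*(8/2000)^2 = 5.02655e-05 m^2
vt = sqrt(2mg/(Cd*rho*A)) = sqrt(2*0.0362*9.81/(0.35 * 1.225 * 5.02655e-05)) = 181.5 m/s

181.5 m/s


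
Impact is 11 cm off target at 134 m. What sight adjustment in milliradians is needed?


1 mrad subtends 1 cm per 10 m of range, so adj = error_cm / (dist_m / 10) = 11 / (134/10) = 0.8209 mrad

0.8209 mrad


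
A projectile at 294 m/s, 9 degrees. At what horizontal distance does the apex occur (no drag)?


R = v0^2*sin(2*theta)/g = 294^2*sin(2*9°)/9.81 = 2722.75 m
apex_dist = R/2 = 2722.75/2 = 1361 m

1361 m


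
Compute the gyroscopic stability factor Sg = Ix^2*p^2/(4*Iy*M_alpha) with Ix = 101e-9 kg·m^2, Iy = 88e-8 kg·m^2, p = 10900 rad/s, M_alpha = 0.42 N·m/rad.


Sg = Ix^2 * p^2 / (4 * Iy * M_alpha) = (101e-9)^2 * 10900^2 / (4 * 88e-8 * 0.42) = 0.8198

0.8198


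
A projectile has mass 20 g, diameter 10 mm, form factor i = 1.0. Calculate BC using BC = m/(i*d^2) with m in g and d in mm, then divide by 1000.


BC = m/(i*d^2*1000) = 20/(1.0 * 10^2 * 1000) = 0.0002

0.0002


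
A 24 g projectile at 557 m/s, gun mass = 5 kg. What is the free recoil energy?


v_r = m_p*v_p/m_gun = 0.024*557/5 = 2.6736 m/s, E_r = 0.5*m_gun*v_r^2 = 0.5*5*2.6736^2 = 17.87 J

17.87 J


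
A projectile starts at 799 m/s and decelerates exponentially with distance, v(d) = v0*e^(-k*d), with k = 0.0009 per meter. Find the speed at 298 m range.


v = v0*exp(-k*d) = 799*exp(-0.0009*298) = 611 m/s

611 m/s


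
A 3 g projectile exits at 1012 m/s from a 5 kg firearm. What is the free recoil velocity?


v_recoil = m_p * v_p / m_gun = 0.003 * 1012 / 5 = 0.6072 m/s

0.6072 m/s


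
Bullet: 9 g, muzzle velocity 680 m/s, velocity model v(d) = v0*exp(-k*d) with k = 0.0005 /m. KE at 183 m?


v = v0*exp(-k*d) = 680*exp(-0.0005*183) = 620.542 m/s
E = 0.5*m*v^2 = 0.5*0.009*620.542^2 = 1733 J

1733 J


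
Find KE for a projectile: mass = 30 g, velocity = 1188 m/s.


E = 0.5*m*v^2 = 0.5*0.03*1188^2 = 21170 J

21170 J


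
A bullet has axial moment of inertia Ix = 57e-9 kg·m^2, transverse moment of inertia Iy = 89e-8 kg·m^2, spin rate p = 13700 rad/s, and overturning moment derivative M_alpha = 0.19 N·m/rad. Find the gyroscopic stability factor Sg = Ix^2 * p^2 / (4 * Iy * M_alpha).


Sg = Ix^2 * p^2 / (4 * Iy * M_alpha) = (57e-9)^2 * 13700^2 / (4 * 89e-8 * 0.19) = 0.9015

0.9015


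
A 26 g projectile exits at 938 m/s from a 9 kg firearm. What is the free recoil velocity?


v_recoil = m_p * v_p / m_gun = 0.026 * 938 / 9 = 2.71 m/s

2.71 m/s


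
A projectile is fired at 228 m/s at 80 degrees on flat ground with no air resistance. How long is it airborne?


T = 2*v0*sin(theta)/g = 2*228*sin(80°)/9.81 = 45.78 s

45.78 s


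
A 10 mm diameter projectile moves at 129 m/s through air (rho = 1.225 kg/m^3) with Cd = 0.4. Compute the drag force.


A = pi*(d/2)^2 = pi*(10/2000)^2 = 7.85398e-05 m^2
Fd = 0.5*Cd*rho*A*v^2 = 0.5*0.4*1.225*7.85398e-05*129^2 = 0.3202 N

0.3202 N


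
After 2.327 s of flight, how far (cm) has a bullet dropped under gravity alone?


drop = 0.5*g*t^2 = 0.5*9.81*2.327^2 = 26.5602 m ≈ 2656 cm

2656 cm


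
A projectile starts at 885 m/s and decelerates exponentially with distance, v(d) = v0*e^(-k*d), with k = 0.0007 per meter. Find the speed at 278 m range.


v = v0*exp(-k*d) = 885*exp(-0.0007*278) = 728.5 m/s

728.5 m/s


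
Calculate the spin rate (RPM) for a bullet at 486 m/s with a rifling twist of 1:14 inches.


twist_m = 14*0.0254 = 0.3556 m
spin = v/twist = 486/0.3556 = 1366.704 rev/s
RPM = spin*60 = 1366.704*60 ≈ 82002 RPM

82002 RPM


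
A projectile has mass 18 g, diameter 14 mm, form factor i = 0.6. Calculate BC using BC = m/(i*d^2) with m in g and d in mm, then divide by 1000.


BC = m/(i*d^2*1000) = 18/(0.6 * 14^2 * 1000) = 0.0001531

0.0001531


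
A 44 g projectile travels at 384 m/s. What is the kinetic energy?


E = 0.5*m*v^2 = 0.5*0.044*384^2 = 3244 J

3244 J


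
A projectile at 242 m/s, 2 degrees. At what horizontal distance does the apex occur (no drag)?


R = v0^2*sin(2*theta)/g = 242^2*sin(2*2°)/9.81 = 416.434 m
apex_dist = R/2 = 416.434/2 = 208.2 m

208.2 m


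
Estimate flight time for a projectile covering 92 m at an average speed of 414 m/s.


t = d/v = 92/414 = 0.2222 s

0.2222 s


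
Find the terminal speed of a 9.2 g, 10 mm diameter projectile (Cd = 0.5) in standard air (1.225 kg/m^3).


A = pi*(d/2)^2 = pi*(10/2000)^2 = 7.85398e-05 m^2
vt = sqrt(2mg/(Cd*rho*A)) = sqrt(2*0.0092*9.81/(0.5 * 1.225 * 7.85398e-05)) = 61.26 m/s

61.26 m/s


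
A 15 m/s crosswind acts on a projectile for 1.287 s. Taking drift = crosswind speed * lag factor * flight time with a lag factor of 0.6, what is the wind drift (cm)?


drift = v_wind * lag * t = 15 * 0.6 * 1.287 = 11.583 m ≈ 1158 cm

1158 cm


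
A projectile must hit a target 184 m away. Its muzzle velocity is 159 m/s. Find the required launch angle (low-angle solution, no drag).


sin(2*theta) = R*g/v0^2 = 184*9.81/159^2 = 0.0713991, theta = arcsin(0.0713991)/2 = 2.047°

2.047 degrees


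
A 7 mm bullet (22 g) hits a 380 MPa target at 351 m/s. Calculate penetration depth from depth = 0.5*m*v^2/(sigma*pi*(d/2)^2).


A = pi*(d/2)^2 = pi*(7/2)^2 = 38.4845 mm^2
E = 0.5*m*v^2 = 0.5*0.022*351^2 = 1355.21 J
depth = E/(sigma*A) = 1355.21 J / (380 MPa * 38.4845 mm^2) = 1355.21/(380 * 38.4845) m = 0.0926696 m ≈ 92.67 mm

92.67 mm


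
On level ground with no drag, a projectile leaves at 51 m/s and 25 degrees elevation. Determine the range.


R = v0^2 * sin(2*theta) / g = 51^2 * sin(2*25°) / 9.81 = 203.1 m

203.1 m


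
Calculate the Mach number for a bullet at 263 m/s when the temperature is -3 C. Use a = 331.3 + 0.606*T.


a = 331.3 + 0.606*(-3) = 329.482 m/s
M = v/a = 263/329.482 = 0.7982

0.7982


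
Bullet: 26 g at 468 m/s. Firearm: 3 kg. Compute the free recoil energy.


v_r = m_p*v_p/m_gun = 0.026*468/3 = 4.056 m/s, E_r = 0.5*m_gun*v_r^2 = 0.5*3*4.056^2 = 24.68 J

24.68 J


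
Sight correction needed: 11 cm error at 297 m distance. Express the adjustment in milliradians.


1 mrad subtends 1 cm per 10 m of range, so adj = error_cm / (dist_m / 10) = 11 / (297/10) = 0.3704 mrad

0.3704 mrad


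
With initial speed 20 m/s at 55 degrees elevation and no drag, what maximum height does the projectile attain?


H = (v0*sin(theta))^2 / (2g) = (20*sin(55°))^2 / (2*9.81) = 13.68 m

13.68 m


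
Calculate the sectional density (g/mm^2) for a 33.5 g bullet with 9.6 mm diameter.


SD = m/d^2 = 33.5/9.6^2 = 0.3635 g/mm^2

0.3635 g/mm^2


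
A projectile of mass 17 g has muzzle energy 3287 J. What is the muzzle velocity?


v = sqrt(2*E/m) = sqrt(2*3287/0.017) = 621.9 m/s

621.9 m/s


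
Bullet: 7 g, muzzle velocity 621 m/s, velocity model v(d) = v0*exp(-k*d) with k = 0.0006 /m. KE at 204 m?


v = v0*exp(-k*d) = 621*exp(-0.0006*204) = 549.457 m/s
E = 0.5*m*v^2 = 0.5*0.007*549.457^2 = 1057 J

1057 J


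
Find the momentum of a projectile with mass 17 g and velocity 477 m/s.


p = m*v = 0.017*477 = 8.109 kg·m/s

8.109 kg·m/s


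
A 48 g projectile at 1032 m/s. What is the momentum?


p = m*v = 0.048*1032 = 49.54 kg·m/s

49.54 kg·m/s


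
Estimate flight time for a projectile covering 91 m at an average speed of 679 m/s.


t = d/v = 91/679 = 0.134 s

0.134 s


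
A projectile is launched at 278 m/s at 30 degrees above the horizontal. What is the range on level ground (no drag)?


R = v0^2 * sin(2*theta) / g = 278^2 * sin(2*30°) / 9.81 = 6823 m

6823 m


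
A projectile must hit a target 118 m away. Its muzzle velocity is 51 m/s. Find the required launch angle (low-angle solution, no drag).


sin(2*theta) = R*g/v0^2 = 118*9.81/51^2 = 0.445052, theta = arcsin(0.445052)/2 = 13.21°

13.21 degrees


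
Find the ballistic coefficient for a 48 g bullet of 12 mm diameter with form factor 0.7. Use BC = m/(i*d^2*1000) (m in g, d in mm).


BC = m/(i*d^2*1000) = 48/(0.7 * 12^2 * 1000) = 0.0004762

0.0004762


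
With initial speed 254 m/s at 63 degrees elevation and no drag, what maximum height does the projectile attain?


H = (v0*sin(theta))^2 / (2g) = (254*sin(63°))^2 / (2*9.81) = 2611 m

2611 m


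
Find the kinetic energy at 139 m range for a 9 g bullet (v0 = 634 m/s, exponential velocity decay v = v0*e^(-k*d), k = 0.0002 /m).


v = v0*exp(-k*d) = 634*exp(-0.0002*139) = 616.618 m/s
E = 0.5*m*v^2 = 0.5*0.009*616.618^2 = 1711 J

1711 J


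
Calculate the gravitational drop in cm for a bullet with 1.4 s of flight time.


drop = 0.5*g*t^2 = 0.5*9.81*1.4^2 = 9.6138 m ≈ 961.4 cm

961.4 cm


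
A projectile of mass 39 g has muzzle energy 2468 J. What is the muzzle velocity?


v = sqrt(2*E/m) = sqrt(2*2468/0.039) = 355.8 m/s

355.8 m/s


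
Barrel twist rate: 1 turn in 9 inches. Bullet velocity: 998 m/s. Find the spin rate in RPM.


twist_m = 9*0.0254 = 0.2286 m
spin = v/twist = 998/0.2286 = 4365.704 rev/s
RPM = spin*60 = 4365.704*60 ≈ 261942 RPM

261942 RPM


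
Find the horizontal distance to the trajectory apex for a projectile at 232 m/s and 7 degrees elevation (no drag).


R = v0^2*sin(2*theta)/g = 232^2*sin(2*7°)/9.81 = 1327.34 m
apex_dist = R/2 = 1327.34/2 = 663.7 m

663.7 m


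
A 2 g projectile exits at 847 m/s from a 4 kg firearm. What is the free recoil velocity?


v_recoil = m_p * v_p / m_gun = 0.002 * 847 / 4 = 0.4235 m/s

0.4235 m/s


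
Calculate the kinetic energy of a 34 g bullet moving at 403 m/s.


E = 0.5*m*v^2 = 0.5*0.034*403^2 = 2761 J

2761 J


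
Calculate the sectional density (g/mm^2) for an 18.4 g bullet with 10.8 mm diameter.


SD = m/d^2 = 18.4/10.8^2 = 0.1578 g/mm^2

0.1578 g/mm^2


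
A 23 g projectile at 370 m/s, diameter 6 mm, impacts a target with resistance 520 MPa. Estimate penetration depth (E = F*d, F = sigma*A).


A = pi*(d/2)^2 = pi*(6/2)^2 = 28.2743 mm^2
E = 0.5*m*v^2 = 0.5*0.023*370^2 = 1574.35 J
depth = E/(sigma*A) = 1574.35 J / (520 MPa * 28.2743 mm^2) = 1574.35/(520 * 28.2743) m = 0.107079 m ≈ 107.1 mm

107.1 mm


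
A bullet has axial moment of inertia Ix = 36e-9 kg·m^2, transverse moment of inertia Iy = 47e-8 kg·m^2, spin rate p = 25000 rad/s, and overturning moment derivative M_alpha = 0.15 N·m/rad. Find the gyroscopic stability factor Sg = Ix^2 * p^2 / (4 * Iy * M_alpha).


Sg = Ix^2 * p^2 / (4 * Iy * M_alpha) = (36e-9)^2 * 25000^2 / (4 * 47e-8 * 0.15) = 2.872

2.872


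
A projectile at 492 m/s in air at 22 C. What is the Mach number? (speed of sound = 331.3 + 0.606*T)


a = 331.3 + 0.606*(22) = 344.632 m/s
M = v/a = 492/344.632 = 1.428

1.428


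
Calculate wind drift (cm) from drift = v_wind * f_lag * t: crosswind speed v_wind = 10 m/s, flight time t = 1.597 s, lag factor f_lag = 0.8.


drift = v_wind * lag * t = 10 * 0.8 * 1.597 = 12.776 m ≈ 1278 cm

1278 cm


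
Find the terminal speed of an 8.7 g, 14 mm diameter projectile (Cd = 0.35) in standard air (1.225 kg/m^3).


A = pi*(d/2)^2 = pi*(14/2000)^2 = 1.53938e-04 m^2
vt = sqrt(2mg/(Cd*rho*A)) = sqrt(2*0.0087*9.81/(0.35 * 1.225 * 1.53938e-04)) = 50.86 m/s

50.86 m/s


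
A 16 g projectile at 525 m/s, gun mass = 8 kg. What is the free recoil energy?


v_r = m_p*v_p/m_gun = 0.016*525/8 = 1.05 m/s, E_r = 0.5*m_gun*v_r^2 = 0.5*8*1.05^2 = 4.41 J

4.41 J


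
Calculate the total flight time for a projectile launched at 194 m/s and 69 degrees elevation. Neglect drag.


T = 2*v0*sin(theta)/g = 2*194*sin(69°)/9.81 = 36.92 s

36.92 s


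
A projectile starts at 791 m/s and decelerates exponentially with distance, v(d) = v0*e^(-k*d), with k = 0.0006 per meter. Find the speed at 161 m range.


v = v0*exp(-k*d) = 791*exp(-0.0006*161) = 718.2 m/s

718.2 m/s


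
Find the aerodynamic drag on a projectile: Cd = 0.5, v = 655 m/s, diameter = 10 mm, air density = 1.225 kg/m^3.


A = pi*(d/2)^2 = pi*(10/2000)^2 = 7.85398e-05 m^2
Fd = 0.5*Cd*rho*A*v^2 = 0.5*0.5*1.225*7.85398e-05*655^2 = 10.32 N

10.32 N


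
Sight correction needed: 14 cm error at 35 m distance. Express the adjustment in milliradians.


1 mrad subtends 1 cm per 10 m of range, so adj = error_cm / (dist_m / 10) = 14 / (35/10) = 4 mrad

4 mrad


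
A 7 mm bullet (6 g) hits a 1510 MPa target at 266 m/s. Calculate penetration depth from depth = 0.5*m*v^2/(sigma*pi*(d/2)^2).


A = pi*(d/2)^2 = pi*(7/2)^2 = 38.4845 mm^2
E = 0.5*m*v^2 = 0.5*0.006*266^2 = 212.268 J
depth = E/(sigma*A) = 212.268 J / (1510 MPa * 38.4845 mm^2) = 212.268/(1510 * 38.4845) m = 0.00365276 m ≈ 3.653 mm

3.653 mm


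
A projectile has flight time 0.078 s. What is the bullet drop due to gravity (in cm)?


drop = 0.5*g*t^2 = 0.5*9.81*0.078^2 = 0.029842 m ≈ 2.984 cm

2.984 cm


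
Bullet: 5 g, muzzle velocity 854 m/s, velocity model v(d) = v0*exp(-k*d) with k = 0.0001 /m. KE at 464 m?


v = v0*exp(-k*d) = 854*exp(-0.0001*464) = 815.28 m/s
E = 0.5*m*v^2 = 0.5*0.005*815.28^2 = 1662 J

1662 J


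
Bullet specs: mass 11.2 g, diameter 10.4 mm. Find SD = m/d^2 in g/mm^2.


SD = m/d^2 = 11.2/10.4^2 = 0.1036 g/mm^2

0.1036 g/mm^2


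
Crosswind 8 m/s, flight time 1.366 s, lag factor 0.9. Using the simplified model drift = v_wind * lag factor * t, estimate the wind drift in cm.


drift = v_wind * lag * t = 8 * 0.9 * 1.366 = 9.8352 m ≈ 983.5 cm

983.5 cm


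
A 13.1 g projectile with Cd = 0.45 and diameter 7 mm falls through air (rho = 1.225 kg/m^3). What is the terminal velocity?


A = pi*(d/2)^2 = pi*(7/2000)^2 = 3.84845e-05 m^2
vt = sqrt(2mg/(Cd*rho*A)) = sqrt(2*0.0131*9.81/(0.45 * 1.225 * 3.84845e-05)) = 110.1 m/s

110.1 m/s


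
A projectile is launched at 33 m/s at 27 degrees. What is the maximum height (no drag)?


H = (v0*sin(theta))^2 / (2g) = (33*sin(27°))^2 / (2*9.81) = 11.44 m

11.44 m


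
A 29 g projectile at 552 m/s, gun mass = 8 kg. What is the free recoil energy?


v_r = m_p*v_p/m_gun = 0.029*552/8 = 2.001 m/s, E_r = 0.5*m_gun*v_r^2 = 0.5*8*2.001^2 = 16.02 J

16.02 J


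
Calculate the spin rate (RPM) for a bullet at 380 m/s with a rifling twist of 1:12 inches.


twist_m = 12*0.0254 = 0.3048 m
spin = v/twist = 380/0.3048 = 1246.719 rev/s
RPM = spin*60 = 1246.719*60 ≈ 74803 RPM

74803 RPM


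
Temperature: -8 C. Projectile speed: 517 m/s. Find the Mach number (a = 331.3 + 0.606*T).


a = 331.3 + 0.606*(-8) = 326.452 m/s
M = v/a = 517/326.452 = 1.584

1.584


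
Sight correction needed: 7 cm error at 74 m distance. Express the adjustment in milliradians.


1 mrad subtends 1 cm per 10 m of range, so adj = error_cm / (dist_m / 10) = 7 / (74/10) = 0.9459 mrad

0.9459 mrad


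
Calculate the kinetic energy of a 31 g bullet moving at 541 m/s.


E = 0.5*m*v^2 = 0.5*0.031*541^2 = 4537 J

4537 J


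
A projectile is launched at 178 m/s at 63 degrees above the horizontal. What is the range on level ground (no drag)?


R = v0^2 * sin(2*theta) / g = 178^2 * sin(2*63°) / 9.81 = 2613 m

2613 m


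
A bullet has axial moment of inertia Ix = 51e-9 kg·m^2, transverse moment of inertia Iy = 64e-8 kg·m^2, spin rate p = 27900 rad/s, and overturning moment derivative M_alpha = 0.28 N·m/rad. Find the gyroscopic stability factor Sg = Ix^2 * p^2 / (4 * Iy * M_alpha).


Sg = Ix^2 * p^2 / (4 * Iy * M_alpha) = (51e-9)^2 * 27900^2 / (4 * 64e-8 * 0.28) = 2.825

2.825


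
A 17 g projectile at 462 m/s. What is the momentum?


p = m*v = 0.017*462 = 7.854 kg·m/s

7.854 kg·m/s


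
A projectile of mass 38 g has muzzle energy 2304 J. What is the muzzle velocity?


v = sqrt(2*E/m) = sqrt(2*2304/0.038) = 348.2 m/s

348.2 m/s


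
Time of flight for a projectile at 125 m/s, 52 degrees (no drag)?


T = 2*v0*sin(theta)/g = 2*125*sin(52°)/9.81 = 20.08 s

20.08 s


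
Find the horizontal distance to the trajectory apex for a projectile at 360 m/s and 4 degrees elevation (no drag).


R = v0^2*sin(2*theta)/g = 360^2*sin(2*4°)/9.81 = 1838.62 m
apex_dist = R/2 = 1838.62/2 = 919.3 m

919.3 m


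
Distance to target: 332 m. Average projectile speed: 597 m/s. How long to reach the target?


t = d/v = 332/597 = 0.5561 s

0.5561 s


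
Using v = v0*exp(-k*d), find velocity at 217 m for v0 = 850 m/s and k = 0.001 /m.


v = v0*exp(-k*d) = 850*exp(-0.001*217) = 684.2 m/s

684.2 m/s


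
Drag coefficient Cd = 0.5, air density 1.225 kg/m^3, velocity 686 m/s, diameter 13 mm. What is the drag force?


A = pi*(d/2)^2 = pi*(13/2000)^2 = 1.32732e-04 m^2
Fd = 0.5*Cd*rho*A*v^2 = 0.5*0.5*1.225*1.32732e-04*686^2 = 19.13 N

19.13 N


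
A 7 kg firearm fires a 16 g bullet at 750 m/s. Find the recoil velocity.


v_recoil = m_p * v_p / m_gun = 0.016 * 750 / 7 = 1.714 m/s

1.714 m/s


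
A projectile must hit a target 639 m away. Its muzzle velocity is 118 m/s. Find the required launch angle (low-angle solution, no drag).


sin(2*theta) = R*g/v0^2 = 639*9.81/118^2 = 0.4502, theta = arcsin(0.4502)/2 = 13.38°

13.38 degrees


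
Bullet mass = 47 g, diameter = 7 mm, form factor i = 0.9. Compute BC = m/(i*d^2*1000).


BC = m/(i*d^2*1000) = 47/(0.9 * 7^2 * 1000) = 0.001066

0.001066


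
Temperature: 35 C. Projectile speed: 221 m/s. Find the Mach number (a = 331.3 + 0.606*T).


a = 331.3 + 0.606*(35) = 352.51 m/s
M = v/a = 221/352.51 = 0.6269

0.6269


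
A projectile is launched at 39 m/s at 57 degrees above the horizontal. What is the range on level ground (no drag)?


R = v0^2 * sin(2*theta) / g = 39^2 * sin(2*57°) / 9.81 = 141.6 m

141.6 m


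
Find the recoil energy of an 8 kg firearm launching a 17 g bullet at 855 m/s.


v_r = m_p*v_p/m_gun = 0.017*855/8 = 1.81688 m/s, E_r = 0.5*m_gun*v_r^2 = 0.5*8*1.81688^2 = 13.2 J

13.2 J


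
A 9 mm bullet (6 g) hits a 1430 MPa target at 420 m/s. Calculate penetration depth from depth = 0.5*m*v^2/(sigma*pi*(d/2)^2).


A = pi*(d/2)^2 = pi*(9/2)^2 = 63.6173 mm^2
E = 0.5*m*v^2 = 0.5*0.006*420^2 = 529.2 J
depth = E/(sigma*A) = 529.2 J / (1430 MPa * 63.6173 mm^2) = 529.2/(1430 * 63.6173) m = 0.00581713 m ≈ 5.817 mm

5.817 mm


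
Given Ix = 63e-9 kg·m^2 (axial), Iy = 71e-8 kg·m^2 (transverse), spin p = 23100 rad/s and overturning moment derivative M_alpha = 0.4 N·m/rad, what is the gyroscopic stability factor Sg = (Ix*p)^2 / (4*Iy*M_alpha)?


Sg = Ix^2 * p^2 / (4 * Iy * M_alpha) = (63e-9)^2 * 23100^2 / (4 * 71e-8 * 0.4) = 1.864

1.864


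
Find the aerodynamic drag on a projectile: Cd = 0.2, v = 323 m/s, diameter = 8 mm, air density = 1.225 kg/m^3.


A = pi*(d/2)^2 = pi*(8/2000)^2 = 5.02655e-05 m^2
Fd = 0.5*Cd*rho*A*v^2 = 0.5*0.2*1.225*5.02655e-05*323^2 = 0.6424 N

0.6424 N


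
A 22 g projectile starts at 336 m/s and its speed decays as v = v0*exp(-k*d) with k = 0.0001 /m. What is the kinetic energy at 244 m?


v = v0*exp(-k*d) = 336*exp(-0.0001*244) = 327.901 m/s
E = 0.5*m*v^2 = 0.5*0.022*327.901^2 = 1183 J

1183 J


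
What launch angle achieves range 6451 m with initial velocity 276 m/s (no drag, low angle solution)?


sin(2*theta) = R*g/v0^2 = 6451*9.81/276^2 = 0.830764, theta = arcsin(0.830764)/2 = 28.09°

28.09 degrees


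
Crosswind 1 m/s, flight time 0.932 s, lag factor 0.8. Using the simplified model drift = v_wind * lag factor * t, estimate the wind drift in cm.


drift = v_wind * lag * t = 1 * 0.8 * 0.932 = 0.7456 m ≈ 74.56 cm

74.56 cm


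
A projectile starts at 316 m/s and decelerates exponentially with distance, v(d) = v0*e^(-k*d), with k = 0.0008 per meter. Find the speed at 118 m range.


v = v0*exp(-k*d) = 316*exp(-0.0008*118) = 287.5 m/s

287.5 m/s


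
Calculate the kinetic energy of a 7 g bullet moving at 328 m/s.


E = 0.5*m*v^2 = 0.5*0.007*328^2 = 376.5 J

376.5 J


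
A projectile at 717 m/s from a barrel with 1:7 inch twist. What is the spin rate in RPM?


twist_m = 7*0.0254 = 0.1778 m
spin = v/twist = 717/0.1778 = 4032.621 rev/s
RPM = spin*60 = 4032.621*60 ≈ 241957 RPM

241957 RPM


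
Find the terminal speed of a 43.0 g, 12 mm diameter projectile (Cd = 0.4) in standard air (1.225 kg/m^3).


A = pi*(d/2)^2 = pi*(12/2000)^2 = 1.13097e-04 m^2
vt = sqrt(2mg/(Cd*rho*A)) = sqrt(2*0.043*9.81/(0.4 * 1.225 * 1.13097e-04)) = 123.4 m/s

123.4 m/s


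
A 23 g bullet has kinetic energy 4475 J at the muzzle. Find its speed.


v = sqrt(2*E/m) = sqrt(2*4475/0.023) = 623.8 m/s

623.8 m/s


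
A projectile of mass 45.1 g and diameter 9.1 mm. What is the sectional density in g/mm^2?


SD = m/d^2 = 45.1/9.1^2 = 0.5446 g/mm^2

0.5446 g/mm^2


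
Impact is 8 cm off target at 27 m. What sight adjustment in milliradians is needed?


1 mrad subtends 1 cm per 10 m of range, so adj = error_cm / (dist_m / 10) = 8 / (27/10) = 2.963 mrad

2.963 mrad


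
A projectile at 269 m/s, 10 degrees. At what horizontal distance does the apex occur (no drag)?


R = v0^2*sin(2*theta)/g = 269^2*sin(2*10°)/9.81 = 2522.83 m
apex_dist = R/2 = 2522.83/2 = 1261 m

1261 m


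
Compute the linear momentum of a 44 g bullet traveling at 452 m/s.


p = m*v = 0.044*452 = 19.89 kg·m/s

19.89 kg·m/s


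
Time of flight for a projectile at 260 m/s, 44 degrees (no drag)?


T = 2*v0*sin(theta)/g = 2*260*sin(44°)/9.81 = 36.82 s

36.82 s


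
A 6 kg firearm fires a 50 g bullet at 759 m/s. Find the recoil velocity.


v_recoil = m_p * v_p / m_gun = 0.05 * 759 / 6 = 6.325 m/s

6.325 m/s


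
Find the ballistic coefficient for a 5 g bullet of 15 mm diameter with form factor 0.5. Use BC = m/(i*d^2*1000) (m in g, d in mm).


BC = m/(i*d^2*1000) = 5/(0.5 * 15^2 * 1000) = 4.444e-05

4.444e-05


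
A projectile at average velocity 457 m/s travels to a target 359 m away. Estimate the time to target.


t = d/v = 359/457 = 0.7856 s

0.7856 s


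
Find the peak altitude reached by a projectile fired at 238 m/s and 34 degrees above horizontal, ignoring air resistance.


H = (v0*sin(theta))^2 / (2g) = (238*sin(34°))^2 / (2*9.81) = 902.8 m

902.8 m


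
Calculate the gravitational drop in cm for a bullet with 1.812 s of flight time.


drop = 0.5*g*t^2 = 0.5*9.81*1.812^2 = 16.1048 m ≈ 1610 cm

1610 cm


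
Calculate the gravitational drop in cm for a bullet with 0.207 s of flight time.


drop = 0.5*g*t^2 = 0.5*9.81*0.207^2 = 0.210174 m ≈ 21.02 cm

21.02 cm


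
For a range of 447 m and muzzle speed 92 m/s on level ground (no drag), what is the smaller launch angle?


sin(2*theta) = R*g/v0^2 = 447*9.81/92^2 = 0.518085, theta = arcsin(0.518085)/2 = 15.6°

15.6 degrees


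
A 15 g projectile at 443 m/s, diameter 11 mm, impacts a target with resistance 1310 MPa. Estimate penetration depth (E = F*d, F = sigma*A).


A = pi*(d/2)^2 = pi*(11/2)^2 = 95.0332 mm^2
E = 0.5*m*v^2 = 0.5*0.015*443^2 = 1471.87 J
depth = E/(sigma*A) = 1471.87 J / (1310 MPa * 95.0332 mm^2) = 1471.87/(1310 * 95.0332) m = 0.0118228 m ≈ 11.82 mm

11.82 mm


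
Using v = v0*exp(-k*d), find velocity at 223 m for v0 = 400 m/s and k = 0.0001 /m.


v = v0*exp(-k*d) = 400*exp(-0.0001*223) = 391.2 m/s

391.2 m/s


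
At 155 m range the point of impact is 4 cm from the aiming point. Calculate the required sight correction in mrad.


1 mrad subtends 1 cm per 10 m of range, so adj = error_cm / (dist_m / 10) = 4 / (155/10) = 0.2581 mrad

0.2581 mrad


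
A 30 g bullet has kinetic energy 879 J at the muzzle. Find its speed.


v = sqrt(2*E/m) = sqrt(2*879/0.03) = 242.1 m/s

242.1 m/s


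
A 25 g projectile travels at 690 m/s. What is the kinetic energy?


E = 0.5*m*v^2 = 0.5*0.025*690^2 = 5951 J

5951 J


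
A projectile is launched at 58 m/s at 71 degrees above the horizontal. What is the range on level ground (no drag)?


R = v0^2 * sin(2*theta) / g = 58^2 * sin(2*71°) / 9.81 = 211.1 m

211.1 m


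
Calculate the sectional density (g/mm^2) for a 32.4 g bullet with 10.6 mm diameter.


SD = m/d^2 = 32.4/10.6^2 = 0.2884 g/mm^2

0.2884 g/mm^2


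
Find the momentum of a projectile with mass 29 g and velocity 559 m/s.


p = m*v = 0.029*559 = 16.21 kg·m/s

16.21 kg·m/s


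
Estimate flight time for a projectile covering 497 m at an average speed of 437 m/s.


t = d/v = 497/437 = 1.137 s

1.137 s


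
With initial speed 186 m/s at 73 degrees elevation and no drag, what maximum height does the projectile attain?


H = (v0*sin(theta))^2 / (2g) = (186*sin(73°))^2 / (2*9.81) = 1613 m

1613 m


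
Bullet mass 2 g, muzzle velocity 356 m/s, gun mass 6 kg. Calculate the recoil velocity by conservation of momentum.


v_recoil = m_p * v_p / m_gun = 0.002 * 356 / 6 = 0.1187 m/s

0.1187 m/s


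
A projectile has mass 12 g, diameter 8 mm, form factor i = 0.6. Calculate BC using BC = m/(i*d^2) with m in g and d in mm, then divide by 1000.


BC = m/(i*d^2*1000) = 12/(0.6 * 8^2 * 1000) = 0.0003125

0.0003125


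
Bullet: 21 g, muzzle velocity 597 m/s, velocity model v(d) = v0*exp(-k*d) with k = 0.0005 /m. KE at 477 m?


v = v0*exp(-k*d) = 597*exp(-0.0005*477) = 470.322 m/s
E = 0.5*m*v^2 = 0.5*0.021*470.322^2 = 2323 J

2323 J


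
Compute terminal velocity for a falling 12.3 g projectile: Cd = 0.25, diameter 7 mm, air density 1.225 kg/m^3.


A = pi*(d/2)^2 = pi*(7/2000)^2 = 3.84845e-05 m^2
vt = sqrt(2mg/(Cd*rho*A)) = sqrt(2*0.0123*9.81/(0.25 * 1.225 * 3.84845e-05)) = 143.1 m/s

143.1 m/s


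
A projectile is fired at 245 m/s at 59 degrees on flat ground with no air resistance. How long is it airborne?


T = 2*v0*sin(theta)/g = 2*245*sin(59°)/9.81 = 42.81 s

42.81 s


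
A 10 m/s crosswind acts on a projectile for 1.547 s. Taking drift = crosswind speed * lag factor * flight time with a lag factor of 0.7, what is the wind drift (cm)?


drift = v_wind * lag * t = 10 * 0.7 * 1.547 = 10.829 m ≈ 1083 cm

1083 cm


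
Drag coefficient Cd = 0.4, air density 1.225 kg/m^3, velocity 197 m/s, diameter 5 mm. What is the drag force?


A = pi*(d/2)^2 = pi*(5/2000)^2 = 1.96350e-05 m^2
Fd = 0.5*Cd*rho*A*v^2 = 0.5*0.4*1.225*1.96350e-05*197^2 = 0.1867 N

0.1867 N


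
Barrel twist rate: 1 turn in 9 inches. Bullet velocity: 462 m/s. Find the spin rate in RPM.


twist_m = 9*0.0254 = 0.2286 m
spin = v/twist = 462/0.2286 = 2020.997 rev/s
RPM = spin*60 = 2020.997*60 ≈ 121260 RPM

121260 RPM


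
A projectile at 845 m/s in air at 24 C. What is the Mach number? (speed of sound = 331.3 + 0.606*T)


a = 331.3 + 0.606*(24) = 345.844 m/s
M = v/a = 845/345.844 = 2.443

2.443


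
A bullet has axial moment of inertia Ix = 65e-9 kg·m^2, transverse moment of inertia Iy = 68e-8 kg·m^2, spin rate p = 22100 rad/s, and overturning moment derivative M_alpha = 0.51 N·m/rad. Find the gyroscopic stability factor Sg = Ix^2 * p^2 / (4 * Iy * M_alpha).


Sg = Ix^2 * p^2 / (4 * Iy * M_alpha) = (65e-9)^2 * 22100^2 / (4 * 68e-8 * 0.51) = 1.488

1.488


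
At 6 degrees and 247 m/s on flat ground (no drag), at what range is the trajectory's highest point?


R = v0^2*sin(2*theta)/g = 247^2*sin(2*6°)/9.81 = 1293.02 m
apex_dist = R/2 = 1293.02/2 = 646.5 m

646.5 m


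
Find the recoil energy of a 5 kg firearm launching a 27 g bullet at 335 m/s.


v_r = m_p*v_p/m_gun = 0.027*335/5 = 1.809 m/s, E_r = 0.5*m_gun*v_r^2 = 0.5*5*1.809^2 = 8.181 J

8.181 J


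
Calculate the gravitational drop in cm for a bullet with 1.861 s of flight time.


drop = 0.5*g*t^2 = 0.5*9.81*1.861^2 = 16.9876 m ≈ 1699 cm

1699 cm


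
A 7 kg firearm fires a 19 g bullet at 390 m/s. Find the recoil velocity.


v_recoil = m_p * v_p / m_gun = 0.019 * 390 / 7 = 1.059 m/s

1.059 m/s


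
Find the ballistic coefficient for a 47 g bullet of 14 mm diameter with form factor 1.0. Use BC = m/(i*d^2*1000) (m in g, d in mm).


BC = m/(i*d^2*1000) = 47/(1.0 * 14^2 * 1000) = 0.0002398

0.0002398


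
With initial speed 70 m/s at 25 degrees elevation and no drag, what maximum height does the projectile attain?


H = (v0*sin(theta))^2 / (2g) = (70*sin(25°))^2 / (2*9.81) = 44.61 m

44.61 m


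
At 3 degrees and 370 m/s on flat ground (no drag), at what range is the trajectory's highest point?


R = v0^2*sin(2*theta)/g = 370^2*sin(2*3°)/9.81 = 1458.71 m
apex_dist = R/2 = 1458.71/2 = 729.4 m

729.4 m


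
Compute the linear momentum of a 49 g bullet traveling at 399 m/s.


p = m*v = 0.049*399 = 19.55 kg·m/s

19.55 kg·m/s


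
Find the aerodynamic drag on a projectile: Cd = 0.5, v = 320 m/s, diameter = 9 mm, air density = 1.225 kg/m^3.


A = pi*(d/2)^2 = pi*(9/2000)^2 = 6.36173e-05 m^2
Fd = 0.5*Cd*rho*A*v^2 = 0.5*0.5*1.225*6.36173e-05*320^2 = 1.995 N

1.995 N


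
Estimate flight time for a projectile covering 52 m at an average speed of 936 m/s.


t = d/v = 52/936 = 0.05556 s

0.05556 s


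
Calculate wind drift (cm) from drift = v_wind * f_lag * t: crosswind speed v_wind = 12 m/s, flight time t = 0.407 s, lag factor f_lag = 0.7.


drift = v_wind * lag * t = 12 * 0.7 * 0.407 = 3.4188 m ≈ 341.9 cm

341.9 cm


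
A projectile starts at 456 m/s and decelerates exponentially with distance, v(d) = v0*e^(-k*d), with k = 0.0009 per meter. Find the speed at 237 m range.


v = v0*exp(-k*d) = 456*exp(-0.0009*237) = 368.4 m/s

368.4 m/s


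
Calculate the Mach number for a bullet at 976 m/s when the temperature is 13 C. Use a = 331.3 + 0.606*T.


a = 331.3 + 0.606*(13) = 339.178 m/s
M = v/a = 976/339.178 = 2.878

2.878


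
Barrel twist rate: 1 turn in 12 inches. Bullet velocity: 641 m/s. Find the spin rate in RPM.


twist_m = 12*0.0254 = 0.3048 m
spin = v/twist = 641/0.3048 = 2103.018 rev/s
RPM = spin*60 = 2103.018*60 ≈ 126181 RPM

126181 RPM


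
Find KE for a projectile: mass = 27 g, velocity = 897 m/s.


E = 0.5*m*v^2 = 0.5*0.027*897^2 = 10862 J

10862 J


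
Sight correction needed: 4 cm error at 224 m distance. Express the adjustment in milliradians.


1 mrad subtends 1 cm per 10 m of range, so adj = error_cm / (dist_m / 10) = 4 / (224/10) = 0.1786 mrad

0.1786 mrad


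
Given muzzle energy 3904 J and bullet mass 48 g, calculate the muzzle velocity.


v = sqrt(2*E/m) = sqrt(2*3904/0.048) = 403.3 m/s

403.3 m/s


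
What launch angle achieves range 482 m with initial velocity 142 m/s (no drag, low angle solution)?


sin(2*theta) = R*g/v0^2 = 482*9.81/142^2 = 0.234498, theta = arcsin(0.234498)/2 = 6.781°

6.781 degrees


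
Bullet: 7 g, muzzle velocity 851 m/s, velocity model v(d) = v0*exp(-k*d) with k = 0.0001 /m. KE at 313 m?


v = v0*exp(-k*d) = 851*exp(-0.0001*313) = 824.776 m/s
E = 0.5*m*v^2 = 0.5*0.007*824.776^2 = 2381 J

2381 J


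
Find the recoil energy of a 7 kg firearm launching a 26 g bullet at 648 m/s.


v_r = m_p*v_p/m_gun = 0.026*648/7 = 2.40686 m/s, E_r = 0.5*m_gun*v_r^2 = 0.5*7*2.40686^2 = 20.28 J

20.28 J


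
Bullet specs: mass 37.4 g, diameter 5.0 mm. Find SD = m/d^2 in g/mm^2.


SD = m/d^2 = 37.4/5.0^2 = 1.496 g/mm^2

1.496 g/mm^2


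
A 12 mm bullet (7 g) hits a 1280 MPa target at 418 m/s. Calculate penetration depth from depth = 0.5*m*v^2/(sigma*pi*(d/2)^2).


A = pi*(d/2)^2 = pi*(12/2)^2 = 113.097 mm^2
E = 0.5*m*v^2 = 0.5*0.007*418^2 = 611.534 J
depth = E/(sigma*A) = 611.534 J / (1280 MPa * 113.097 mm^2) = 611.534/(1280 * 113.097) m = 0.00422433 m ≈ 4.224 mm

4.224 mm


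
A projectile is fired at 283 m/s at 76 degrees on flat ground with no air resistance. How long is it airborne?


T = 2*v0*sin(theta)/g = 2*283*sin(76°)/9.81 = 55.98 s

55.98 s


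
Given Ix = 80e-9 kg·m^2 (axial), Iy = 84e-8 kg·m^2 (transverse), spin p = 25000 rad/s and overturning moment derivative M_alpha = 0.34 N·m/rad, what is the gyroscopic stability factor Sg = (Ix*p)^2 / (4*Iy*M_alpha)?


Sg = Ix^2 * p^2 / (4 * Iy * M_alpha) = (80e-9)^2 * 25000^2 / (4 * 84e-8 * 0.34) = 3.501

3.501


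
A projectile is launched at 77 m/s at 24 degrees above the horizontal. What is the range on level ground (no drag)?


R = v0^2 * sin(2*theta) / g = 77^2 * sin(2*24°) / 9.81 = 449.1 m

449.1 m


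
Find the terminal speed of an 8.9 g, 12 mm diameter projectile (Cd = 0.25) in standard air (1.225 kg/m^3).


A = pi*(d/2)^2 = pi*(12/2000)^2 = 1.13097e-04 m^2
vt = sqrt(2mg/(Cd*rho*A)) = sqrt(2*0.0089*9.81/(0.25 * 1.225 * 1.13097e-04)) = 71 m/s

71 m/s


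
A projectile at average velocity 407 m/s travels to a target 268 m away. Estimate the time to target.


t = d/v = 268/407 = 0.6585 s

0.6585 s


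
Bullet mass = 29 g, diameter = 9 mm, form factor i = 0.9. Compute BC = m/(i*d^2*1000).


BC = m/(i*d^2*1000) = 29/(0.9 * 9^2 * 1000) = 0.0003978

0.0003978


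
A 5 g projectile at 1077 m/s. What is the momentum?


p = m*v = 0.005*1077 = 5.385 kg·m/s

5.385 kg·m/s


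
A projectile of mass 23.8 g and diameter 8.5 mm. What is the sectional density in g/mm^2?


SD = m/d^2 = 23.8/8.5^2 = 0.3294 g/mm^2

0.3294 g/mm^2


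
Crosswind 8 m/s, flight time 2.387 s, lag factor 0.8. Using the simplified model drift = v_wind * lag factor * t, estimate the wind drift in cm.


drift = v_wind * lag * t = 8 * 0.8 * 2.387 = 15.2768 m ≈ 1528 cm

1528 cm


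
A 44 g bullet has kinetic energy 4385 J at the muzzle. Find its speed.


v = sqrt(2*E/m) = sqrt(2*4385/0.044) = 446.5 m/s

446.5 m/s


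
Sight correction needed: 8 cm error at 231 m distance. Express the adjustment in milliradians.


1 mrad subtends 1 cm per 10 m of range, so adj = error_cm / (dist_m / 10) = 8 / (231/10) = 0.3463 mrad

0.3463 mrad


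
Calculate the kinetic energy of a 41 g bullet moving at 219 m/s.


E = 0.5*m*v^2 = 0.5*0.041*219^2 = 983.2 J

983.2 J


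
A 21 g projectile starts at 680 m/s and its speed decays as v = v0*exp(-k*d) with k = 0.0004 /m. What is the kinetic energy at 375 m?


v = v0*exp(-k*d) = 680*exp(-0.0004*375) = 585.281 m/s
E = 0.5*m*v^2 = 0.5*0.021*585.281^2 = 3597 J

3597 J


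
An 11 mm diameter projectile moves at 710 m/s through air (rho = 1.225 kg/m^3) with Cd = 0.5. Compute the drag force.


A = pi*(d/2)^2 = pi*(11/2000)^2 = 9.50332e-05 m^2
Fd = 0.5*Cd*rho*A*v^2 = 0.5*0.5*1.225*9.50332e-05*710^2 = 14.67 N

14.67 N


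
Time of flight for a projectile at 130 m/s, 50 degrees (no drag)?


T = 2*v0*sin(theta)/g = 2*130*sin(50°)/9.81 = 20.3 s

20.3 s


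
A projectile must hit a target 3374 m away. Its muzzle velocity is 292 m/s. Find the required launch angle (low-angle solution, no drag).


sin(2*theta) = R*g/v0^2 = 3374*9.81/292^2 = 0.388194, theta = arcsin(0.388194)/2 = 11.42°

11.42 degrees


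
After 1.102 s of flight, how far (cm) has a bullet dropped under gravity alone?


drop = 0.5*g*t^2 = 0.5*9.81*1.102^2 = 5.95665 m ≈ 595.7 cm

595.7 cm


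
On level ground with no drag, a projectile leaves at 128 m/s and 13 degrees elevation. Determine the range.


R = v0^2 * sin(2*theta) / g = 128^2 * sin(2*13°) / 9.81 = 732.1 m

732.1 m


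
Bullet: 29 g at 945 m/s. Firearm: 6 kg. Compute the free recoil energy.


v_r = m_p*v_p/m_gun = 0.029*945/6 = 4.5675 m/s, E_r = 0.5*m_gun*v_r^2 = 0.5*6*4.5675^2 = 62.59 J

62.59 J


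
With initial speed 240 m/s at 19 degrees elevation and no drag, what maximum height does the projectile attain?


H = (v0*sin(theta))^2 / (2g) = (240*sin(19°))^2 / (2*9.81) = 311.2 m

311.2 m


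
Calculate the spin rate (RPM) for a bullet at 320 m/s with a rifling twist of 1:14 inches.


twist_m = 14*0.0254 = 0.3556 m
spin = v/twist = 320/0.3556 = 899.8875 rev/s
RPM = spin*60 = 899.8875*60 ≈ 53993 RPM

53993 RPM


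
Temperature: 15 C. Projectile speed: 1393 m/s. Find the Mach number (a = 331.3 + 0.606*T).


a = 331.3 + 0.606*(15) = 340.39 m/s
M = v/a = 1393/340.39 = 4.092

4.092


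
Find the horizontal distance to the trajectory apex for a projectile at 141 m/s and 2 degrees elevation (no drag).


R = v0^2*sin(2*theta)/g = 141^2*sin(2*2°)/9.81 = 141.369 m
apex_dist = R/2 = 141.369/2 = 70.68 m

70.68 m
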